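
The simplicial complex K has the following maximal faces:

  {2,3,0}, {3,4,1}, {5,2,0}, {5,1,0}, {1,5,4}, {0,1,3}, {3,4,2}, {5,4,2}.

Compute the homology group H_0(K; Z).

H_0 = Z.

Fix the vertex order 0 < 1 < 2 < 3 < 4 < 5 and write every simplex with vertices in increasing order. Then dim K = 2 and the simplices of K are:

  0-simplices (6): [0], [1], [2], [3], [4], [5]
  1-simplices (12): [0,1], [0,2], [0,3], [0,5], [1,3], [1,4], [1,5], [2,3], [2,4], [2,5], [3,4], [4,5]
  2-simplices (8): [0,1,3], [0,1,5], [0,2,3], [0,2,5], [1,3,4], [1,4,5], [2,3,4], [2,4,5]

so the chain groups are C_0 ≅ Z^6, C_1 ≅ Z^12, C_2 ≅ Z^8.

Boundary ∂_1: C_1 → C_0 sends each edge [p,q] (with p < q) to q − p.
The resulting 6×12 matrix has rank 5, and its Smith normal form has invariant factors (1,1,1,1,1).

∂_2: C_2 → C_1 acts by ∂[p,q,r] = [q,r] − [p,r] + [p,q]. For instance
  ∂[0,1,5] = [1,5] − [0,5] + [0,1],
  ∂[0,1,3] = [1,3] − [0,3] + [0,1].
As a 12×8 matrix over Z this has rank 7, with invariant factors (1,1,1,1,1,1,1).

Now H_k = ker ∂_k / im ∂_{k+1}, so:

  H_0: rank C_0 − rank ∂_1 = 6 − 5 = 1, and the invariant factors of ∂_1 are all 1, so H_0 = Z.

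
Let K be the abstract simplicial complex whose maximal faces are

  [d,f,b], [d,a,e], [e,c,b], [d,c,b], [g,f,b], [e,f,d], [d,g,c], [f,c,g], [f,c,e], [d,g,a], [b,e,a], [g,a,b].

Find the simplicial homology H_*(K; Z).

H_0 = Z,  H_1 = Z/2,  H_2 = 0.

Fix the vertex order a < b < c < d < e < f < g and write every simplex with vertices in increasing order. Then dim K = 2 and the simplices of K are:

  0-simplices (7): a, b, c, d, e, f, g
  1-simplices (18): ab, ad, ae, ag, bc, bd, be, bf, bg, cd, ce, cf, cg, de, df, dg, ef, fg
  2-simplices (12): abe, abg, ade, adg, bcd, bce, bdf, bfg, cdg, cef, cfg, def

giving chain groups C_0 ≅ Z^7, C_1 ≅ Z^18, C_2 ≅ Z^12.

The boundary map ∂_1: C_1 → C_0 maps an edge to its endpoints' difference, ∂[p,q] = q − p. For instance
  ∂df = f − d.
This gives a 7×18 integer matrix of rank 6; reducing to Smith normal form yields diagonal entries (1,1,1,1,1,1).

∂_2: C_2 → C_1 acts by ∂[p,q,r] = [q,r] − [p,r] + [p,q]. For instance
  ∂bcd = cd − bd + bc,
  ∂cdg = dg − cg + cd.
This gives a 18×12 integer matrix of rank 12; reducing to Smith normal form yields diagonal entries (1,1,1,1,1,1,1,1,1,1,1,2).

Now H_k = ker ∂_k / im ∂_{k+1}, so:

  H_0: rank C_0 − rank ∂_1 = 7 − 6 = 1, and the invariant factors of ∂_1 are all 1, so H_0 = Z.
  H_1: rank ker ∂_1 − rank ∂_2 = (18 − 6) − 12 = 0, and ∂_2 has invariant factor 2 > 1, so H_1 = Z/2.
  H_2: rank ker ∂_2 − rank ∂_3 = (12 − 12) − 0 = 0, and there is no ∂_3, so H_2 = 0.

As a check, the Euler characteristic is 7 − 18 + 12 = 1, which agrees with 1 − 0 + 0 = 1.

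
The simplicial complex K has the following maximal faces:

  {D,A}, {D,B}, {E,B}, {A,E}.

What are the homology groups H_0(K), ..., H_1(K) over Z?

We work with the vertex ordering A < B < D < E. The simplices of K, each written with vertices in increasing order, are:

  0-simplices (4): A, B, D, E
  1-simplices (4): AD, AE, BD, BE

Hence C_0 ≅ Z^4, C_1 ≅ Z^4.

∂_1: C_1 → C_0 maps an edge to its endpoints' difference, ∂[p,q] = q − p. For instance
  ∂AD = D − A.
As a 4×4 matrix over Z this has rank 3, with invariant factors (1,1,1).

Computing H_k = (kernel of ∂_k) / (image of ∂_{k+1}):

  H_0: rank C_0 − rank ∂_1 = 4 − 3 = 1, and the invariant factors of ∂_1 are all 1, so H_0 ≅ Z.
  H_1: rank ker ∂_1 − rank ∂_2 = (4 − 3) − 0 = 1, and there is no ∂_2, so H_1 ≅ Z.

As a check, the Euler characteristic is 4 − 4 = 0, which agrees with 1 − 1 = 0.

H_0 ≅ Z,  H_1 ≅ Z.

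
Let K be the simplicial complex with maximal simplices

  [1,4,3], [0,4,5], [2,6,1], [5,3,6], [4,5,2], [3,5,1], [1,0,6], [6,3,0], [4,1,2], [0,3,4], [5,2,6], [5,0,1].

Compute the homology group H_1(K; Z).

Fix the vertex order 0 < 1 < 2 < 3 < 4 < 5 < 6 and write every simplex with vertices in increasing order. Then dim K = 2 and the simplices of K are:

  0-simplices (7): [0], [1], [2], [3], [4], [5], [6]
  1-simplices (18): [0,1], [0,3], [0,4], [0,5], [0,6], [1,2], [1,3], [1,4], [1,5], [1,6], [2,4], [2,5], [2,6], [3,4], [3,5], [3,6], [4,5], [5,6]
  2-simplices (12): [0,1,5], [0,1,6], [0,3,4], [0,3,6], [0,4,5], [1,2,4], [1,2,6], [1,3,4], [1,3,5], [2,4,5], [2,5,6], [3,5,6]

giving chain groups C_0 ≅ Z^7, C_1 ≅ Z^18, C_2 ≅ Z^12.

The boundary map ∂_1: C_1 → C_0 is given by ∂[p,q] = [q] − [p]. For instance
  ∂[3,5] = [5] − [3].
This gives a 7×18 integer matrix of rank 6; reducing to Smith normal form yields diagonal entries (1,1,1,1,1,1).

Boundary ∂_2: C_2 → C_1 sends each 2-simplex [p,q,r] to [q,r] − [p,r] + [p,q]. For instance
  ∂[0,4,5] = [4,5] − [0,5] + [0,4],
  ∂[1,2,4] = [2,4] − [1,4] + [1,2].
As a 18×12 matrix over Z this has rank 12, with invariant factors (1,1,1,1,1,1,1,1,1,1,1,2).

Reading off H_k = ker ∂_k / im ∂_{k+1}:

  H_1: rank ker ∂_1 − rank ∂_2 = (18 − 6) − 12 = 0, and ∂_2 has invariant factor 2 > 1, so H_1 = Z/2Z.

H_1 = Z/2Z.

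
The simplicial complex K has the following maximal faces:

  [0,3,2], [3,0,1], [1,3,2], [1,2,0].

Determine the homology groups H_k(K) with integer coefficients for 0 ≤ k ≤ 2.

H_0 = Z,  H_1 = 0,  H_2 = Z.

Take the total order 0 < 1 < 2 < 3 on the vertex set. Then K (dimension 2) consists of the simplices:

  0-simplices (4): [0], [1], [2], [3]
  1-simplices (6): [0,1], [0,2], [0,3], [1,2], [1,3], [2,3]
  2-simplices (4): [0,1,2], [0,1,3], [0,2,3], [1,2,3]

so the chain groups are C_0 ≅ Z^4, C_1 ≅ Z^6, C_2 ≅ Z^4.

The boundary map ∂_1: C_1 → C_0 is given by ∂[p,q] = [q] − [p].
The resulting 4×6 matrix has rank 3, and its Smith normal form has invariant factors (1,1,1).

Boundary ∂_2: C_2 → C_1 acts by ∂[p,q,r] = [q,r] − [p,r] + [p,q]. For instance
  ∂[0,1,2] = [1,2] − [0,2] + [0,1],
  ∂[1,2,3] = [2,3] − [1,3] + [1,2].
As a 6×4 matrix over Z this has rank 3, with invariant factors (1,1,1).

Now H_k = ker ∂_k / im ∂_{k+1}, so:

  H_0: rank C_0 − rank ∂_1 = 4 − 3 = 1, and the invariant factors of ∂_1 are all 1, so H_0 ≅ Z.
  H_1: rank ker ∂_1 − rank ∂_2 = (6 − 3) − 3 = 0, and the invariant factors of ∂_2 are all 1, so H_1 ≅ 0.
  H_2: rank ker ∂_2 − rank ∂_3 = (4 − 3) − 0 = 1, and there is no ∂_3, so H_2 ≅ Z.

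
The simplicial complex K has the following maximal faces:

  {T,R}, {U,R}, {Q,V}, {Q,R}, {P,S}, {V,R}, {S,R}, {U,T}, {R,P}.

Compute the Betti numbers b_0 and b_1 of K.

b_0 = 1, b_1 = 3.

K has 7 vertices, 9 edges.
rank ∂_0 = 0, rank ∂_1 = 6 ⇒ b_0 = 7 − 0 − 6 = 1; all invariant factors of ∂_1 are 1 so no torsion. So H_0 ≅ Z.
rank ∂_1 = 6, rank ∂_2 = 0 ⇒ b_1 = 9 − 6 − 0 = 3. So H_1 ≅ Z^3.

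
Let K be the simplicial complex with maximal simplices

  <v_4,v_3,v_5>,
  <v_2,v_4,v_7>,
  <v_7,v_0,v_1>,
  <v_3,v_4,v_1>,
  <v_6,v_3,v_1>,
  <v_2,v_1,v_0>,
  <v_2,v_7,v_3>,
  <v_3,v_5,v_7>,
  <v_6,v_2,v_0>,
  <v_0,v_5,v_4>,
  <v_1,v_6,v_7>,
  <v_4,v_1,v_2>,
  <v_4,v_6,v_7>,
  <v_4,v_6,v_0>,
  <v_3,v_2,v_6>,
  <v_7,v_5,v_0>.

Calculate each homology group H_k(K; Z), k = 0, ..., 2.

H_0 = Z,  H_1 = Z^2,  H_2 = Z.

We work with the vertex ordering v_0 < v_1 < v_2 < v_3 < v_4 < v_5 < v_6 < v_7. The simplices of K, each written with vertices in increasing order, are:

  0-simplices (8): [v_0], [v_1], [v_2], [v_3], [v_4], [v_5], [v_6], [v_7]
  1-simplices (24): (24 of them)
  2-simplices (16): (16 of them)

so the chain groups are C_0 ≅ Z^8, C_1 ≅ Z^24, C_2 ≅ Z^16.

Boundary ∂_1: C_1 → C_0 sends each edge [p,q] (with p < q) to q − p. For instance
  ∂[v_0,v_4] = [v_4] − [v_0].
This gives a 8×24 integer matrix of rank 7; reducing to Smith normal form yields diagonal entries (1,1,1,1,1,1,1).

The boundary map ∂_2: C_2 → C_1 sends each 2-simplex [p,q,r] to [q,r] − [p,r] + [p,q]. For instance
  ∂[v_1,v_3,v_6] = [v_3,v_6] − [v_1,v_6] + [v_1,v_3],
  ∂[v_2,v_3,v_7] = [v_3,v_7] − [v_2,v_7] + [v_2,v_3].
The resulting 24×16 matrix has rank 15, and its Smith normal form has invariant factors (1,1,1,1,1,1,1,1,1,1,1,1,1,1,1).

Reading off H_k = ker ∂_k / im ∂_{k+1}:

  H_0: rank C_0 − rank ∂_1 = 8 − 7 = 1, and the invariant factors of ∂_1 are all 1, so H_0 ≅ Z.
  H_1: rank ker ∂_1 − rank ∂_2 = (24 − 7) − 15 = 2, and the invariant factors of ∂_2 are all 1, so H_1 ≅ Z^2.
  H_2: rank ker ∂_2 − rank ∂_3 = (16 − 15) − 0 = 1, and there is no ∂_3, so H_2 ≅ Z.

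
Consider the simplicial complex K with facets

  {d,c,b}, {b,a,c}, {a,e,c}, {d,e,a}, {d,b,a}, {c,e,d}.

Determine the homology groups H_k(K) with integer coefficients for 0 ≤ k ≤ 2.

We work with the vertex ordering a < b < c < d < e. The simplices of K, each written with vertices in increasing order, are:

  0-simplices (5): a, b, c, d, e
  1-simplices (9): ab, ac, ad, ae, bc, bd, cd, ce, de
  2-simplices (6): abc, abd, ace, ade, bcd, cde

so the chain groups are C_0 ≅ Z^5, C_1 ≅ Z^9, C_2 ≅ Z^6.

Boundary ∂_1: C_1 → C_0 maps an edge to its endpoints' difference, ∂[p,q] = q − p. For instance
  ∂de = e − d.
This gives a 5×9 integer matrix of rank 4; reducing to Smith normal form yields diagonal entries (1,1,1,1).

∂_2: C_2 → C_1 acts by ∂[p,q,r] = [q,r] − [p,r] + [p,q]. For instance
  ∂cde = de − ce + cd,
  ∂ace = ce − ae + ac.
The resulting 9×6 matrix has rank 5, and its Smith normal form has invariant factors (1,1,1,1,1).

Reading off H_k = ker ∂_k / im ∂_{k+1}:

  H_0: rank C_0 − rank ∂_1 = 5 − 4 = 1, and the invariant factors of ∂_1 are all 1, so H_0 = Z.
  H_1: rank ker ∂_1 − rank ∂_2 = (9 − 4) − 5 = 0, and the invariant factors of ∂_2 are all 1, so H_1 = 0.
  H_2: rank ker ∂_2 − rank ∂_3 = (6 − 5) − 0 = 1, and there is no ∂_3, so H_2 = Z.

H_0 ≅ Z,  H_1 = 0,  H_2 ≅ Z.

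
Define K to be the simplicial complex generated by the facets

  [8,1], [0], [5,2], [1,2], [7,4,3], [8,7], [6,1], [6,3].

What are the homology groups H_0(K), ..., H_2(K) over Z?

K has 9 vertices, 9 edges, 1 triangle.
rank ∂_0 = 0, rank ∂_1 = 7 ⇒ b_0 = 9 − 0 − 7 = 2; all invariant factors of ∂_1 are 1 so no torsion. So H_0 ≅ Z^2.
rank ∂_1 = 7, rank ∂_2 = 1 ⇒ b_1 = 9 − 7 − 1 = 1; all invariant factors of ∂_2 are 1 so no torsion. So H_1 ≅ Z.
rank ∂_2 = 1, rank ∂_3 = 0 ⇒ b_2 = 1 − 1 − 0 = 0. So H_2 ≅ 0.

H_0 ≅ Z^2,  H_1 ≅ Z,  H_2 = 0.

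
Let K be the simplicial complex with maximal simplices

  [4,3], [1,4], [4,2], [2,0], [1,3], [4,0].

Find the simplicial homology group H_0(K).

Take the total order 0 < 1 < 2 < 3 < 4 on the vertex set. Then K (dimension 1) consists of the simplices:

  0-simplices (5): [0], [1], [2], [3], [4]
  1-simplices (6): [0,2], [0,4], [1,3], [1,4], [2,4], [3,4]

so the chain groups are C_0 ≅ Z^5, C_1 ≅ Z^6.

The boundary map ∂_1: C_1 → C_0 sends each edge [p,q] (with p < q) to q − p. For instance
  ∂[3,4] = [4] − [3].
As a 5×6 matrix over Z this has rank 4, with invariant factors (1,1,1,1).

Computing H_k = (kernel of ∂_k) / (image of ∂_{k+1}):

  H_0: rank C_0 − rank ∂_1 = 5 − 4 = 1, and the invariant factors of ∂_1 are all 1, so H_0 = Z.

H_0 = Z.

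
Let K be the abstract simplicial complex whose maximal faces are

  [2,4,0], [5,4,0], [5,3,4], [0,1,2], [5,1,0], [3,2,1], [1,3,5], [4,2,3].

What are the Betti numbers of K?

Order the vertices as 0 < 1 < 2 < 3 < 4 < 5. Listing each simplex with vertices in this order, K has dimension 2 with simplices:

  0-simplices (6): [0], [1], [2], [3], [4], [5]
  1-simplices (12): [0,1], [0,2], [0,4], [0,5], [1,2], [1,3], [1,5], [2,3], [2,4], [3,4], [3,5], [4,5]
  2-simplices (8): [0,1,2], [0,1,5], [0,2,4], [0,4,5], [1,2,3], [1,3,5], [2,3,4], [3,4,5]

so the chain groups are C_0 ≅ Z^6, C_1 ≅ Z^12, C_2 ≅ Z^8.

Boundary ∂_1: C_1 → C_0 maps an edge to its endpoints' difference, ∂[p,q] = q − p. For instance
  ∂[0,5] = [5] − [0].
As a 6×12 matrix over Z this has rank 5, with invariant factors (1,1,1,1,1).

The boundary map ∂_2: C_2 → C_1 acts by ∂[p,q,r] = [q,r] − [p,r] + [p,q]. For instance
  ∂[3,4,5] = [4,5] − [3,5] + [3,4],
  ∂[0,1,2] = [1,2] − [0,2] + [0,1].
This gives a 12×8 integer matrix of rank 7; reducing to Smith normal form yields diagonal entries (1,1,1,1,1,1,1).

Reading off H_k = ker ∂_k / im ∂_{k+1}:

  H_0: rank C_0 − rank ∂_1 = 6 − 5 = 1, and the invariant factors of ∂_1 are all 1, so H_0 = Z.
  H_1: rank ker ∂_1 − rank ∂_2 = (12 − 5) − 7 = 0, and the invariant factors of ∂_2 are all 1, so H_1 = 0.
  H_2: rank ker ∂_2 − rank ∂_3 = (8 − 7) − 0 = 1, and there is no ∂_3, so H_2 = Z.

As a check, the Euler characteristic is 6 − 12 + 8 = 2, which agrees with 1 − 0 + 1 = 2.
(K is a triangulation of the 2-sphere S^2.)

Hence the Betti numbers are b_0 = 1, b_1 = 0, b_2 = 1.

b_0 = 1, b_1 = 0, b_2 = 1.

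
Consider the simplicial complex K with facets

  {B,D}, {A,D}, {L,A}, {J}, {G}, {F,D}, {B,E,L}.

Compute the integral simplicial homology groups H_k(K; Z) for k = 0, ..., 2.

Take the total order A < B < D < E < F < G < J < L on the vertex set. Then K (dimension 2) consists of the simplices:

  0-simplices (8): A, B, D, E, F, G, J, L
  1-simplices (7): AD, AL, BD, BE, BL, DF, EL
  2-simplices (1): BEL

giving chain groups C_0 ≅ Z^8, C_1 ≅ Z^7, C_2 ≅ Z^1.

The boundary map ∂_1: C_1 → C_0 sends each edge [p,q] (with p < q) to q − p. For instance
  ∂BE = E − B.
This gives a 8×7 integer matrix of rank 5; reducing to Smith normal form yields diagonal entries (1,1,1,1,1).

∂_2: C_2 → C_1 sends each 2-simplex [p,q,r] to [q,r] − [p,r] + [p,q]. For instance
  ∂BEL = EL − BL + BE.
The resulting 7×1 matrix has rank 1, and its Smith normal form has invariant factors (1).

Computing H_k = (kernel of ∂_k) / (image of ∂_{k+1}):

  H_0: rank C_0 − rank ∂_1 = 8 − 5 = 3, and the invariant factors of ∂_1 are all 1, so H_0 ≅ Z^3.
  H_1: rank ker ∂_1 − rank ∂_2 = (7 − 5) − 1 = 1, and the invariant factors of ∂_2 are all 1, so H_1 ≅ Z.
  H_2: rank ker ∂_2 − rank ∂_3 = (1 − 1) − 0 = 0, and there is no ∂_3, so H_2 ≅ 0.

H_0 ≅ Z^3,  H_1 ≅ Z,  H_2 = 0.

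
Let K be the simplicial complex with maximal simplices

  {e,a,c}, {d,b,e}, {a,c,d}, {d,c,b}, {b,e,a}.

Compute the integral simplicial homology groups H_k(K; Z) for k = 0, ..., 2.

H_0 ≅ Z,  H_1 ≅ Z,  H_2 = 0.

Order the vertices as a < b < c < d < e. Listing each simplex with vertices in this order, K has dimension 2 with simplices:

  0-simplices (5): a, b, c, d, e
  1-simplices (10): ab, ac, ad, ae, bc, bd, be, cd, ce, de
  2-simplices (5): abe, acd, ace, bcd, bde

giving chain groups C_0 ≅ Z^5, C_1 ≅ Z^10, C_2 ≅ Z^5.

Boundary ∂_1: C_1 → C_0 is given by ∂[p,q] = [q] − [p].
The resulting 5×10 matrix has rank 4, and its Smith normal form has invariant factors (1,1,1,1).

The boundary map ∂_2: C_2 → C_1 maps a triangle to the signed sum of its edges. For instance
  ∂acd = cd − ad + ac,
  ∂ace = ce − ae + ac.
The resulting 10×5 matrix has rank 5, and its Smith normal form has invariant factors (1,1,1,1,1).

From H_k ≅ ker(∂_k) / im(∂_{k+1}) we obtain:

  H_0: rank C_0 − rank ∂_1 = 5 − 4 = 1, and the invariant factors of ∂_1 are all 1, so H_0 = Z.
  H_1: rank ker ∂_1 − rank ∂_2 = (10 − 4) − 5 = 1, and the invariant factors of ∂_2 are all 1, so H_1 = Z.
  H_2: rank ker ∂_2 − rank ∂_3 = (5 − 5) − 0 = 0, and there is no ∂_3, so H_2 = 0.

As a check, the Euler characteristic is 5 − 10 + 5 = 0, which agrees with 1 − 1 + 0 = 0.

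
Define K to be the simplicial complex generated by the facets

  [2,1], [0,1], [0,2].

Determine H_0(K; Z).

Take the total order 0 < 1 < 2 on the vertex set. Then K (dimension 1) consists of the simplices:

  0-simplices (3): [0], [1], [2]
  1-simplices (3): [0,1], [0,2], [1,2]

giving chain groups C_0 ≅ Z^3, C_1 ≅ Z^3.

Boundary ∂_1: C_1 → C_0 is given by ∂[p,q] = [q] − [p]. For instance
  ∂[1,2] = [2] − [1].
The 3×3 boundary matrix has rank 2 and Smith normal form diag(1,1).

Now H_k = ker ∂_k / im ∂_{k+1}, so:

  H_0: rank C_0 − rank ∂_1 = 3 − 2 = 1, and the invariant factors of ∂_1 are all 1, so H_0 ≅ Z.

(K is a triangulation of the circle S^1.)

H_0 ≅ Z.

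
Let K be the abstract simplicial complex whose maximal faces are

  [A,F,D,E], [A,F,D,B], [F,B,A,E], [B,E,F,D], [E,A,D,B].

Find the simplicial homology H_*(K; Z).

H_0 ≅ Z,  H_1 = 0,  H_2 = 0,  H_3 ≅ Z.

We work with the vertex ordering A < B < D < E < F. The simplices of K, each written with vertices in increasing order, are:

  0-simplices (5): A, B, D, E, F
  1-simplices (10): AB, AD, AE, AF, BD, BE, BF, DE, DF, EF
  2-simplices (10): ABD, ABE, ABF, ADE, ADF, AEF, BDE, BDF, BEF, DEF
  3-simplices (5): ABDE, ABDF, ABEF, ADEF, BDEF

Hence C_0 ≅ Z^5, C_1 ≅ Z^10, C_2 ≅ Z^10, C_3 ≅ Z^5.

Boundary ∂_1: C_1 → C_0 is given by ∂[p,q] = [q] − [p]. For instance
  ∂AE = E − A.
The resulting 5×10 matrix has rank 4, and its Smith normal form has invariant factors (1,1,1,1).

Boundary ∂_2: C_2 → C_1 acts by ∂[p,q,r] = [q,r] − [p,r] + [p,q]. For instance
  ∂BEF = EF − BF + BE,
  ∂BDE = DE − BE + BD.
As a 10×10 matrix over Z this has rank 6, with invariant factors (1,1,1,1,1,1).

Boundary ∂_3: C_3 → C_2 sends each 3-simplex σ to the alternating sum Σ_i (−1)^i (σ with its i-th vertex removed). For instance
  ∂BDEF = DEF − BEF + BDF − BDE,
  ∂ABEF = BEF − AEF + ABF − ABE.
As a 10×5 matrix over Z this has rank 4, with invariant factors (1,1,1,1).

From H_k ≅ ker(∂_k) / im(∂_{k+1}) we obtain:

  H_0: rank C_0 − rank ∂_1 = 5 − 4 = 1, and the invariant factors of ∂_1 are all 1, so H_0 = Z.
  H_1: rank ker ∂_1 − rank ∂_2 = (10 − 4) − 6 = 0, and the invariant factors of ∂_2 are all 1, so H_1 = 0.
  H_2: rank ker ∂_2 − rank ∂_3 = (10 − 6) − 4 = 0, and the invariant factors of ∂_3 are all 1, so H_2 = 0.
  H_3: rank ker ∂_3 − rank ∂_4 = (5 − 4) − 0 = 1, and there is no ∂_4, so H_3 = Z.

(K is a triangulation of the 3-sphere S^3.)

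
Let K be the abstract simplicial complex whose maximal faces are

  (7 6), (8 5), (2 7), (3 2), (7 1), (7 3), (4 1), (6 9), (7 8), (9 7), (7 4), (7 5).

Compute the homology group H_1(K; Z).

H_1 ≅ Z^4.

Take the total order 1 < 2 < 3 < 4 < 5 < 6 < 7 < 8 < 9 on the vertex set. Then K (dimension 1) consists of the simplices:

  0-simplices (9): [1], [2], [3], [4], [5], [6], [7], [8], [9]
  1-simplices (12): [1,4], [1,7], [2,3], [2,7], [3,7], [4,7], [5,7], [5,8], [6,7], [6,9], [7,8], [7,9]

giving chain groups C_0 ≅ Z^9, C_1 ≅ Z^12.

∂_1: C_1 → C_0 maps an edge to its endpoints' difference, ∂[p,q] = q − p. For instance
  ∂[5,7] = [7] − [5].
This gives a 9×12 integer matrix of rank 8; reducing to Smith normal form yields diagonal entries (1,1,1,1,1,1,1,1).

Reading off H_k = ker ∂_k / im ∂_{k+1}:

  H_1: rank ker ∂_1 − rank ∂_2 = (12 − 8) − 0 = 4, and there is no ∂_2, so H_1 = Z^4.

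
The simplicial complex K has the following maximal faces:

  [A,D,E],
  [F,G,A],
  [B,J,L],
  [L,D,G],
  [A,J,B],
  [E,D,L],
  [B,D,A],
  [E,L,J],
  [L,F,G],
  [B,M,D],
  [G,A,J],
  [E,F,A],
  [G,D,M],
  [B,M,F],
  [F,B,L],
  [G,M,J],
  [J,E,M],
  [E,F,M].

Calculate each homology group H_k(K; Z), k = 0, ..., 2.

Order the vertices as A < B < D < E < F < G < J < L < M. Listing each simplex with vertices in this order, K has dimension 2 with simplices:

  0-simplices (9): A, B, D, E, F, G, J, L, M
  1-simplices (27): AB, AD, AE, AF, AG, AJ, BD, BF, BJ, BL, BM, DE, DG, DL, DM, EF, EJ, EL, EM, FG, FL, FM, GJ, GL, GM, JL, JM
  2-simplices (18): ABD, ABJ, ADE, AEF, AFG, AGJ, BDM, BFL, BFM, BJL, DEL, DGL, DGM, EFM, EJL, EJM, FGL, GJM

giving chain groups C_0 ≅ Z^9, C_1 ≅ Z^27, C_2 ≅ Z^18.

The boundary map ∂_1: C_1 → C_0 is given by ∂[p,q] = [q] − [p]. For instance
  ∂FG = G − F.
This gives a 9×27 integer matrix of rank 8; reducing to Smith normal form yields diagonal entries (1,1,1,1,1,1,1,1).

∂_2: C_2 → C_1 sends each 2-simplex [p,q,r] to [q,r] − [p,r] + [p,q]. For instance
  ∂BFL = FL − BL + BF,
  ∂DEL = EL − DL + DE.
The resulting 27×18 matrix has rank 17, and its Smith normal form has invariant factors (1,1,1,1,1,1,1,1,1,1,1,1,1,1,1,1,1).

Reading off H_k = ker ∂_k / im ∂_{k+1}:

  H_0: rank C_0 − rank ∂_1 = 9 − 8 = 1, and the invariant factors of ∂_1 are all 1, so H_0 = Z.
  H_1: rank ker ∂_1 − rank ∂_2 = (27 − 8) − 17 = 2, and the invariant factors of ∂_2 are all 1, so H_1 = Z^2.
  H_2: rank ker ∂_2 − rank ∂_3 = (18 − 17) − 0 = 1, and there is no ∂_3, so H_2 = Z.

(K is a triangulation of the torus T^2.)

H_0 ≅ Z,  H_1 ≅ Z^2,  H_2 ≅ Z.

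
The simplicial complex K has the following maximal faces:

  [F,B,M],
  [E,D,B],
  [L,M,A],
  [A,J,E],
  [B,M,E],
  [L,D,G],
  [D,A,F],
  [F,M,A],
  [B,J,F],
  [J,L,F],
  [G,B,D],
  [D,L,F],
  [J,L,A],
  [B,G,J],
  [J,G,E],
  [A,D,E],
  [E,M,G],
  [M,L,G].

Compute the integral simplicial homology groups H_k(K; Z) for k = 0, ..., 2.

H_0 ≅ Z,  H_1 ≅ Z ⊕ Z/2Z,  H_2 = 0.

Fix the vertex order A < B < D < E < F < G < J < L < M and write every simplex with vertices in increasing order. Then dim K = 2 and the simplices of K are:

  0-simplices (9): A, B, D, E, F, G, J, L, M
  1-simplices (27): AD, AE, AF, AJ, AL, AM, BD, BE, BF, BG, BJ, BM, DE, DF, DG, DL, EG, EJ, EM, FJ, FL, FM, GJ, GL, GM, JL, LM
  2-simplices (18): ADE, ADF, AEJ, AFM, AJL, ALM, BDE, BDG, BEM, BFJ, BFM, BGJ, DFL, DGL, EGJ, EGM, FJL, GLM

so the chain groups are C_0 ≅ Z^9, C_1 ≅ Z^27, C_2 ≅ Z^18.

∂_1: C_1 → C_0 sends each edge [p,q] (with p < q) to q − p. For instance
  ∂EJ = J − E.
The 9×27 boundary matrix has rank 8 and Smith normal form diag(1,1,1,1,1,1,1,1).

The boundary map ∂_2: C_2 → C_1 acts by ∂[p,q,r] = [q,r] − [p,r] + [p,q]. For instance
  ∂EGJ = GJ − EJ + EG,
  ∂BFJ = FJ − BJ + BF.
The resulting 27×18 matrix has rank 18, and its Smith normal form has invariant factors (1,1,1,1,1,1,1,1,1,1,1,1,1,1,1,1,1,2).

Now H_k = ker ∂_k / im ∂_{k+1}, so:

  H_0: rank C_0 − rank ∂_1 = 9 − 8 = 1, and the invariant factors of ∂_1 are all 1, so H_0 ≅ Z.
  H_1: rank ker ∂_1 − rank ∂_2 = (27 − 8) − 18 = 1, and ∂_2 has invariant factor 2 > 1, so H_1 ≅ Z ⊕ Z/2Z.
  H_2: rank ker ∂_2 − rank ∂_3 = (18 − 18) − 0 = 0, and there is no ∂_3, so H_2 ≅ 0.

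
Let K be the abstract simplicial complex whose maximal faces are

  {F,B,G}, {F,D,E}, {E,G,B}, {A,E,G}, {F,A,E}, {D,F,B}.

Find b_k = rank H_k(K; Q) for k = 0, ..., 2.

Take the total order A < B < D < E < F < G on the vertex set. Then K (dimension 2) consists of the simplices:

  0-simplices (6): A, B, D, E, F, G
  1-simplices (12): AE, AF, AG, BD, BE, BF, BG, DE, DF, EF, EG, FG
  2-simplices (6): AEF, AEG, BDF, BEG, BFG, DEF

giving chain groups C_0 ≅ Z^6, C_1 ≅ Z^12, C_2 ≅ Z^6.

The boundary map ∂_1: C_1 → C_0 sends each edge [p,q] (with p < q) to q − p. For instance
  ∂AG = G − A.
The resulting 6×12 matrix has rank 5, and its Smith normal form has invariant factors (1,1,1,1,1).

The boundary map ∂_2: C_2 → C_1 maps a triangle to the signed sum of its edges. For instance
  ∂BEG = EG − BG + BE,
  ∂BDF = DF − BF + BD.
As a 12×6 matrix over Z this has rank 6, with invariant factors (1,1,1,1,1,1).

Now H_k = ker ∂_k / im ∂_{k+1}, so:

  H_0: rank C_0 − rank ∂_1 = 6 − 5 = 1, and the invariant factors of ∂_1 are all 1, so H_0 ≅ Z.
  H_1: rank ker ∂_1 − rank ∂_2 = (12 − 5) − 6 = 1, and the invariant factors of ∂_2 are all 1, so H_1 ≅ Z.
  H_2: rank ker ∂_2 − rank ∂_3 = (6 − 6) − 0 = 0, and there is no ∂_3, so H_2 ≅ 0.

(K is a triangulation of the cylinder S^1 x I.)

Hence the Betti numbers are b_0 = 1, b_1 = 1, b_2 = 0.

b_0 = 1, b_1 = 1, b_2 = 0.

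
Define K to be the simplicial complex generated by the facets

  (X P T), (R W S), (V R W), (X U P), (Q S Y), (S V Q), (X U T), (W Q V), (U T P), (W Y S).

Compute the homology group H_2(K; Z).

H_2 = Z.

K has 10 vertices, 18 edges, 10 triangles.
rank ∂_2 = 9, rank ∂_3 = 0 ⇒ b_2 = 10 − 9 − 0 = 1. So H_2 ≅ Z.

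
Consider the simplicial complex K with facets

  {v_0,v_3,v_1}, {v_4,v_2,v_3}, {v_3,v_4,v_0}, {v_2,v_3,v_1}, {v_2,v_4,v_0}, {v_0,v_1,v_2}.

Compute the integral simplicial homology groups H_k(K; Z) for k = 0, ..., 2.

H_0 = Z,  H_1 = 0,  H_2 = Z.

Fix the vertex order v_0 < v_1 < v_2 < v_3 < v_4 and write every simplex with vertices in increasing order. Then dim K = 2 and the simplices of K are:

  0-simplices (5): [v_0], [v_1], [v_2], [v_3], [v_4]
  1-simplices (9): [v_0,v_1], [v_0,v_2], [v_0,v_3], [v_0,v_4], [v_1,v_2], [v_1,v_3], [v_2,v_3], [v_2,v_4], [v_3,v_4]
  2-simplices (6): [v_0,v_1,v_2], [v_0,v_1,v_3], [v_0,v_2,v_4], [v_0,v_3,v_4], [v_1,v_2,v_3], [v_2,v_3,v_4]

Hence C_0 ≅ Z^5, C_1 ≅ Z^9, C_2 ≅ Z^6.

The boundary map ∂_1: C_1 → C_0 sends each edge [p,q] (with p < q) to q − p. For instance
  ∂[v_3,v_4] = [v_4] − [v_3].
The 5×9 boundary matrix has rank 4 and Smith normal form diag(1,1,1,1).

Boundary ∂_2: C_2 → C_1 maps a triangle to the signed sum of its edges. For instance
  ∂[v_1,v_2,v_3] = [v_2,v_3] − [v_1,v_3] + [v_1,v_2],
  ∂[v_2,v_3,v_4] = [v_3,v_4] − [v_2,v_4] + [v_2,v_3].
This gives a 9×6 integer matrix of rank 5; reducing to Smith normal form yields diagonal entries (1,1,1,1,1).

From H_k ≅ ker(∂_k) / im(∂_{k+1}) we obtain:

  H_0: rank C_0 − rank ∂_1 = 5 − 4 = 1, and the invariant factors of ∂_1 are all 1, so H_0 ≅ Z.
  H_1: rank ker ∂_1 − rank ∂_2 = (9 − 4) − 5 = 0, and the invariant factors of ∂_2 are all 1, so H_1 ≅ 0.
  H_2: rank ker ∂_2 − rank ∂_3 = (6 − 5) − 0 = 1, and there is no ∂_3, so H_2 ≅ Z.

(K is a triangulation of the 2-sphere S^2.)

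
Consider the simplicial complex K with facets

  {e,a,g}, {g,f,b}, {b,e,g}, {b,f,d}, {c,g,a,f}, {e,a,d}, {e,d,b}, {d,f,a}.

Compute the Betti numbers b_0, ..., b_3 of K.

b_0 = 1, b_1 = 0, b_2 = 1, b_3 = 0.

We work with the vertex ordering a < b < c < d < e < f < g. The simplices of K, each written with vertices in increasing order, are:

  0-simplices (7): a, b, c, d, e, f, g
  1-simplices (15): ac, ad, ae, af, ag, bd, be, bf, bg, cf, cg, de, df, eg, fg
  2-simplices (11): acf, acg, ade, adf, aeg, afg, bde, bdf, beg, bfg, cfg
  3-simplices (1): acfg

giving chain groups C_0 ≅ Z^7, C_1 ≅ Z^15, C_2 ≅ Z^11, C_3 ≅ Z^1.

∂_1: C_1 → C_0 sends each edge [p,q] (with p < q) to q − p. For instance
  ∂cg = g − c.
As a 7×15 matrix over Z this has rank 6, with invariant factors (1,1,1,1,1,1).

∂_2: C_2 → C_1 sends each 2-simplex [p,q,r] to [q,r] − [p,r] + [p,q]. For instance
  ∂beg = eg − bg + be,
  ∂bde = de − be + bd.
The 15×11 boundary matrix has rank 9 and Smith normal form diag(1,1,1,1,1,1,1,1,1).

The boundary map ∂_3: C_3 → C_2 sends each 3-simplex σ to the alternating sum Σ_i (−1)^i (σ with its i-th vertex removed). For instance
  ∂acfg = cfg − afg + acg − acf.
The 11×1 boundary matrix has rank 1 and Smith normal form diag(1).

Now H_k = ker ∂_k / im ∂_{k+1}, so:

  H_0: rank C_0 − rank ∂_1 = 7 − 6 = 1, and the invariant factors of ∂_1 are all 1, so H_0 ≅ Z.
  H_1: rank ker ∂_1 − rank ∂_2 = (15 − 6) − 9 = 0, and the invariant factors of ∂_2 are all 1, so H_1 ≅ 0.
  H_2: rank ker ∂_2 − rank ∂_3 = (11 − 9) − 1 = 1, and the invariant factors of ∂_3 are all 1, so H_2 ≅ Z.
  H_3: rank ker ∂_3 − rank ∂_4 = (1 − 1) − 0 = 0, and there is no ∂_4, so H_3 ≅ 0.

Hence the Betti numbers are b_0 = 1, b_1 = 0, b_2 = 1, b_3 = 0.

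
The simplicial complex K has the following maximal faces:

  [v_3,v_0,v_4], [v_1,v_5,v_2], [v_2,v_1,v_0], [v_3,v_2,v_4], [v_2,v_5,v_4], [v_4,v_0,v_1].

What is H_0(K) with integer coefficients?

H_0 ≅ Z.

Fix the vertex order v_0 < v_1 < v_2 < v_3 < v_4 < v_5 and write every simplex with vertices in increasing order. Then dim K = 2 and the simplices of K are:

  0-simplices (6): [v_0], [v_1], [v_2], [v_3], [v_4], [v_5]
  1-simplices (12): [v_0,v_1], [v_0,v_2], [v_0,v_3], [v_0,v_4], [v_1,v_2], [v_1,v_4], [v_1,v_5], [v_2,v_3], [v_2,v_4], [v_2,v_5], [v_3,v_4], [v_4,v_5]
  2-simplices (6): [v_0,v_1,v_2], [v_0,v_1,v_4], [v_0,v_3,v_4], [v_1,v_2,v_5], [v_2,v_3,v_4], [v_2,v_4,v_5]

giving chain groups C_0 ≅ Z^6, C_1 ≅ Z^12, C_2 ≅ Z^6.

The boundary map ∂_1: C_1 → C_0 is given by ∂[p,q] = [q] − [p]. For instance
  ∂[v_2,v_3] = [v_3] − [v_2].
This gives a 6×12 integer matrix of rank 5; reducing to Smith normal form yields diagonal entries (1,1,1,1,1).

∂_2: C_2 → C_1 acts by ∂[p,q,r] = [q,r] − [p,r] + [p,q]. For instance
  ∂[v_0,v_1,v_4] = [v_1,v_4] − [v_0,v_4] + [v_0,v_1],
  ∂[v_0,v_3,v_4] = [v_3,v_4] − [v_0,v_4] + [v_0,v_3].
This gives a 12×6 integer matrix of rank 6; reducing to Smith normal form yields diagonal entries (1,1,1,1,1,1).

Now H_k = ker ∂_k / im ∂_{k+1}, so:

  H_0: rank C_0 − rank ∂_1 = 6 − 5 = 1, and the invariant factors of ∂_1 are all 1, so H_0 = Z.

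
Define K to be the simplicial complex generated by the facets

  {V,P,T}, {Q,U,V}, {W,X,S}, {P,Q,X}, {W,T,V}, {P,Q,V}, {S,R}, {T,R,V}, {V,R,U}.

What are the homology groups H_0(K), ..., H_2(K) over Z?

We work with the vertex ordering P < Q < R < S < T < U < V < W < X. The simplices of K, each written with vertices in increasing order, are:

  0-simplices (9): P, Q, R, S, T, U, V, W, X
  1-simplices (18): PQ, PT, PV, PX, QU, QV, QX, RS, RT, RU, RV, SW, SX, TV, TW, UV, VW, WX
  2-simplices (8): PQV, PQX, PTV, QUV, RTV, RUV, SWX, TVW

so the chain groups are C_0 ≅ Z^9, C_1 ≅ Z^18, C_2 ≅ Z^8.

Boundary ∂_1: C_1 → C_0 sends each edge [p,q] (with p < q) to q − p.
As a 9×18 matrix over Z this has rank 8, with invariant factors (1,1,1,1,1,1,1,1).

∂_2: C_2 → C_1 maps a triangle to the signed sum of its edges. For instance
  ∂RUV = UV − RV + RU,
  ∂RTV = TV − RV + RT.
This gives a 18×8 integer matrix of rank 8; reducing to Smith normal form yields diagonal entries (1,1,1,1,1,1,1,1).

From H_k ≅ ker(∂_k) / im(∂_{k+1}) we obtain:

  H_0: rank C_0 − rank ∂_1 = 9 − 8 = 1, and the invariant factors of ∂_1 are all 1, so H_0 ≅ Z.
  H_1: rank ker ∂_1 − rank ∂_2 = (18 − 8) − 8 = 2, and the invariant factors of ∂_2 are all 1, so H_1 ≅ Z^2.
  H_2: rank ker ∂_2 − rank ∂_3 = (8 − 8) − 0 = 0, and there is no ∂_3, so H_2 ≅ 0.

As a check, the Euler characteristic is 9 − 18 + 8 = -1, which agrees with 1 − 2 + 0 = -1.

H_0 = Z,  H_1 = Z^2,  H_2 = 0.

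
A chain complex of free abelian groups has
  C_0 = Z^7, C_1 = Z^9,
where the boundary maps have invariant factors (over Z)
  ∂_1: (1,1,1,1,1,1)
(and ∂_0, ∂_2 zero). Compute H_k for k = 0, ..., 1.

H_0 ≅ Z,  H_1 ≅ Z^3.

H_0: b_0 = 7 − 0 − 6 = 1; torsion from ∂_1 factors > 1: none. So H_0 ≅ Z.
H_1: b_1 = 9 − 6 − 0 = 3; torsion from ∂_2 factors > 1: none. So H_1 ≅ Z^3.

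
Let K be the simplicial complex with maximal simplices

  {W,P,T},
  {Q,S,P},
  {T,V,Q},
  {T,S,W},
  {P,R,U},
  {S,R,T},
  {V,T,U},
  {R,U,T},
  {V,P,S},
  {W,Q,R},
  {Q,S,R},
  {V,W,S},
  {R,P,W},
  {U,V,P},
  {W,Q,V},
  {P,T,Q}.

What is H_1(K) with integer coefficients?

H_1 = Z^2.

We work with the vertex ordering P < Q < R < S < T < U < V < W. The simplices of K, each written with vertices in increasing order, are:

  0-simplices (8): P, Q, R, S, T, U, V, W
  1-simplices (24): PQ, PR, PS, PT, PU, PV, PW, QR, QS, QT, QV, QW, RS, RT, RU, RW, ST, SV, SW, TU, TV, TW, UV, VW
  2-simplices (16): PQS, PQT, PRU, PRW, PSV, PTW, PUV, QRS, QRW, QTV, QVW, RST, RTU, STW, SVW, TUV

so the chain groups are C_0 ≅ Z^8, C_1 ≅ Z^24, C_2 ≅ Z^16.

The boundary map ∂_1: C_1 → C_0 is given by ∂[p,q] = [q] − [p].
This gives a 8×24 integer matrix of rank 7; reducing to Smith normal form yields diagonal entries (1,1,1,1,1,1,1).

Boundary ∂_2: C_2 → C_1 acts by ∂[p,q,r] = [q,r] − [p,r] + [p,q]. For instance
  ∂QTV = TV − QV + QT,
  ∂QVW = VW − QW + QV.
The 24×16 boundary matrix has rank 15 and Smith normal form diag(1,1,1,1,1,1,1,1,1,1,1,1,1,1,1).

Computing H_k = (kernel of ∂_k) / (image of ∂_{k+1}):

  H_1: rank ker ∂_1 − rank ∂_2 = (24 − 7) − 15 = 2, and the invariant factors of ∂_2 are all 1, so H_1 ≅ Z^2.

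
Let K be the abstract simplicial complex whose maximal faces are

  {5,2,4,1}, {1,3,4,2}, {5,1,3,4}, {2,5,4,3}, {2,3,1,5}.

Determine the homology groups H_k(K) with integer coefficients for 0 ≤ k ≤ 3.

Fix the vertex order 1 < 2 < 3 < 4 < 5 and write every simplex with vertices in increasing order. Then dim K = 3 and the simplices of K are:

  0-simplices (5): [1], [2], [3], [4], [5]
  1-simplices (10): [1,2], [1,3], [1,4], [1,5], [2,3], [2,4], [2,5], [3,4], [3,5], [4,5]
  2-simplices (10): [1,2,3], [1,2,4], [1,2,5], [1,3,4], [1,3,5], [1,4,5], [2,3,4], [2,3,5], [2,4,5], [3,4,5]
  3-simplices (5): [1,2,3,4], [1,2,3,5], [1,2,4,5], [1,3,4,5], [2,3,4,5]

so the chain groups are C_0 ≅ Z^5, C_1 ≅ Z^10, C_2 ≅ Z^10, C_3 ≅ Z^5.

∂_1: C_1 → C_0 maps an edge to its endpoints' difference, ∂[p,q] = q − p.
The 5×10 boundary matrix has rank 4 and Smith normal form diag(1,1,1,1).

The boundary map ∂_2: C_2 → C_1 acts by ∂[p,q,r] = [q,r] − [p,r] + [p,q]. For instance
  ∂[2,3,4] = [3,4] − [2,4] + [2,3],
  ∂[1,2,3] = [2,3] − [1,3] + [1,2].
The 10×10 boundary matrix has rank 6 and Smith normal form diag(1,1,1,1,1,1).

Boundary ∂_3: C_3 → C_2 sends each 3-simplex σ to the alternating sum Σ_i (−1)^i (σ with its i-th vertex removed). For instance
  ∂[1,3,4,5] = [3,4,5] − [1,4,5] + [1,3,5] − [1,3,4],
  ∂[1,2,3,5] = [2,3,5] − [1,3,5] + [1,2,5] − [1,2,3].
The 10×5 boundary matrix has rank 4 and Smith normal form diag(1,1,1,1).

Now H_k = ker ∂_k / im ∂_{k+1}, so:

  H_0: rank C_0 − rank ∂_1 = 5 − 4 = 1, and the invariant factors of ∂_1 are all 1, so H_0 = Z.
  H_1: rank ker ∂_1 − rank ∂_2 = (10 − 4) − 6 = 0, and the invariant factors of ∂_2 are all 1, so H_1 = 0.
  H_2: rank ker ∂_2 − rank ∂_3 = (10 − 6) − 4 = 0, and the invariant factors of ∂_3 are all 1, so H_2 = 0.
  H_3: rank ker ∂_3 − rank ∂_4 = (5 − 4) − 0 = 1, and there is no ∂_4, so H_3 = Z.

As a check, the Euler characteristic is 5 − 10 + 10 − 5 = 0, which agrees with 1 − 0 + 0 − 1 = 0.
(K is a triangulation of the 3-sphere S^3.)

H_0 = Z,  H_1 = 0,  H_2 = 0,  H_3 = Z.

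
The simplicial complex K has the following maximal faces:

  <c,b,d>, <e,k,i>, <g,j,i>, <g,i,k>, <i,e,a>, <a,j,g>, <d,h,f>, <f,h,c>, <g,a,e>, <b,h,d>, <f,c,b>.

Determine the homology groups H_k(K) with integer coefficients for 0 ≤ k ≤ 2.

Fix the vertex order a < b < c < d < e < f < g < h < i < j < k and write every simplex with vertices in increasing order. Then dim K = 2 and the simplices of K are:

  0-simplices (11): a, b, c, d, e, f, g, h, i, j, k
  1-simplices (22): ae, ag, ai, aj, bc, bd, bf, bh, cd, cf, ch, df, dh, eg, ei, ek, fh, gi, gj, gk, ij, ik
  2-simplices (11): aeg, aei, agj, bcd, bcf, bdh, cfh, dfh, eik, gij, gik

giving chain groups C_0 ≅ Z^11, C_1 ≅ Z^22, C_2 ≅ Z^11.

Boundary ∂_1: C_1 → C_0 sends each edge [p,q] (with p < q) to q − p. For instance
  ∂bh = h − b.
As a 11×22 matrix over Z this has rank 9, with invariant factors (1,1,1,1,1,1,1,1,1).

The boundary map ∂_2: C_2 → C_1 sends each 2-simplex [p,q,r] to [q,r] − [p,r] + [p,q]. For instance
  ∂agj = gj − aj + ag,
  ∂gij = ij − gj + gi.
The 22×11 boundary matrix has rank 11 and Smith normal form diag(1,1,1,1,1,1,1,1,1,1,1).

From H_k ≅ ker(∂_k) / im(∂_{k+1}) we obtain:

  H_0: rank C_0 − rank ∂_1 = 11 − 9 = 2, and the invariant factors of ∂_1 are all 1, so H_0 ≅ Z^2.
  H_1: rank ker ∂_1 − rank ∂_2 = (22 − 9) − 11 = 2, and the invariant factors of ∂_2 are all 1, so H_1 ≅ Z^2.
  H_2: rank ker ∂_2 − rank ∂_3 = (11 − 11) − 0 = 0, and there is no ∂_3, so H_2 ≅ 0.

(K is a triangulation of the disjoint union of the cylinder S^1 x I and the Möbius band.)

H_0 = Z^2,  H_1 = Z^2,  H_2 = 0.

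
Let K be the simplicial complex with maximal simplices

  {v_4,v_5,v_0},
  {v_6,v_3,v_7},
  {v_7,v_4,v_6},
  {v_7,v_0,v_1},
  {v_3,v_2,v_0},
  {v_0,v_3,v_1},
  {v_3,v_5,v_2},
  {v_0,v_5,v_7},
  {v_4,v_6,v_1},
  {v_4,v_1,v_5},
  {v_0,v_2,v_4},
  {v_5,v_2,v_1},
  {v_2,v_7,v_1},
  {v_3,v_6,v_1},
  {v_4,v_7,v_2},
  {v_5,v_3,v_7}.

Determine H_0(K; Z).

Fix the vertex order v_0 < v_1 < v_2 < v_3 < v_4 < v_5 < v_6 < v_7 and write every simplex with vertices in increasing order. Then dim K = 2 and the simplices of K are:

  0-simplices (8): [v_0], [v_1], [v_2], [v_3], [v_4], [v_5], [v_6], [v_7]
  1-simplices (24): (24 of them)
  2-simplices (16): (16 of them)

Hence C_0 ≅ Z^8, C_1 ≅ Z^24, C_2 ≅ Z^16.

Boundary ∂_1: C_1 → C_0 maps an edge to its endpoints' difference, ∂[p,q] = q − p. For instance
  ∂[v_3,v_7] = [v_7] − [v_3].
As a 8×24 matrix over Z this has rank 7, with invariant factors (1,1,1,1,1,1,1).

Boundary ∂_2: C_2 → C_1 acts by ∂[p,q,r] = [q,r] − [p,r] + [p,q]. For instance
  ∂[v_1,v_2,v_7] = [v_2,v_7] − [v_1,v_7] + [v_1,v_2],
  ∂[v_2,v_4,v_7] = [v_4,v_7] − [v_2,v_7] + [v_2,v_4].
The 24×16 boundary matrix has rank 15 and Smith normal form diag(1,1,1,1,1,1,1,1,1,1,1,1,1,1,1).

Reading off H_k = ker ∂_k / im ∂_{k+1}:

  H_0: rank C_0 − rank ∂_1 = 8 − 7 = 1, and the invariant factors of ∂_1 are all 1, so H_0 ≅ Z.

(K is a triangulation of the torus T^2.)

H_0 ≅ Z.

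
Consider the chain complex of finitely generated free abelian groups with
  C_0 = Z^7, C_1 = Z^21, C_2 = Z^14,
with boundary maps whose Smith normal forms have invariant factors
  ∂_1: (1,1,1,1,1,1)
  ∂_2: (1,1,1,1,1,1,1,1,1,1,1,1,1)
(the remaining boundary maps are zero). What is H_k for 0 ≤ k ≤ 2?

H_0: b_0 = 7 − 0 − 6 = 1; torsion from ∂_1 factors > 1: none. So H_0 = Z.
H_1: b_1 = 21 − 6 − 13 = 2; torsion from ∂_2 factors > 1: none. So H_1 = Z^2.
H_2: b_2 = 14 − 13 − 0 = 1; torsion from ∂_3 factors > 1: none. So H_2 = Z.

H_0 = Z,  H_1 = Z^2,  H_2 = Z.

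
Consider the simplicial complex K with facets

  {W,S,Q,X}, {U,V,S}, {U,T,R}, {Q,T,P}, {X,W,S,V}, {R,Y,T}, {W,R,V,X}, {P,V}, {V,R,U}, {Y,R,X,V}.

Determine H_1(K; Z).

Take the total order P < Q < R < S < T < U < V < W < X < Y on the vertex set. Then K (dimension 3) consists of the simplices:

  0-simplices (10): P, Q, R, S, T, U, V, W, X, Y
  1-simplices (25): PQ, PT, PV, QS, QT, QW, QX, RT, RU, RV, RW, RX, RY, SU, SV, SW, SX, TU, TY, UV, VW, VX, VY, WX, XY
  2-simplices (18): PQT, QSW, QSX, QWX, RTU, RTY, RUV, RVW, RVX, RVY, RWX, RXY, SUV, SVW, SVX, SWX, VWX, VXY
  3-simplices (4): QSWX, RVWX, RVXY, SVWX

Hence C_0 ≅ Z^10, C_1 ≅ Z^25, C_2 ≅ Z^18, C_3 ≅ Z^4.

Boundary ∂_1: C_1 → C_0 is given by ∂[p,q] = [q] − [p]. For instance
  ∂TY = Y − T.
The resulting 10×25 matrix has rank 9, and its Smith normal form has invariant factors (1,1,1,1,1,1,1,1,1).

Boundary ∂_2: C_2 → C_1 sends each 2-simplex [p,q,r] to [q,r] − [p,r] + [p,q]. For instance
  ∂SVX = VX − SX + SV,
  ∂RWX = WX − RX + RW.
As a 25×18 matrix over Z this has rank 14, with invariant factors (1,1,1,1,1,1,1,1,1,1,1,1,1,1).

∂_3: C_3 → C_2 sends each 3-simplex σ to the alternating sum Σ_i (−1)^i (σ with its i-th vertex removed). For instance
  ∂RVXY = VXY − RXY + RVY − RVX,
  ∂RVWX = VWX − RWX + RVX − RVW.
As a 18×4 matrix over Z this has rank 4, with invariant factors (1,1,1,1).

Reading off H_k = ker ∂_k / im ∂_{k+1}:

  H_1: rank ker ∂_1 − rank ∂_2 = (25 − 9) − 14 = 2, and the invariant factors of ∂_2 are all 1, so H_1 = Z^2.

H_1 = Z^2.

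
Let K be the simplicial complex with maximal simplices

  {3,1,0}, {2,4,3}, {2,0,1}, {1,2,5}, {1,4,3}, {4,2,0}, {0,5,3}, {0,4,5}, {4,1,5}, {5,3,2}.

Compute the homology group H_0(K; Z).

Take the total order 0 < 1 < 2 < 3 < 4 < 5 on the vertex set. Then K (dimension 2) consists of the simplices:

  0-simplices (6): [0], [1], [2], [3], [4], [5]
  1-simplices (15): [0,1], [0,2], [0,3], [0,4], [0,5], [1,2], [1,3], [1,4], [1,5], [2,3], [2,4], [2,5], [3,4], [3,5], [4,5]
  2-simplices (10): [0,1,2], [0,1,3], [0,2,4], [0,3,5], [0,4,5], [1,2,5], [1,3,4], [1,4,5], [2,3,4], [2,3,5]

so the chain groups are C_0 ≅ Z^6, C_1 ≅ Z^15, C_2 ≅ Z^10.

The boundary map ∂_1: C_1 → C_0 is given by ∂[p,q] = [q] − [p]. For instance
  ∂[0,2] = [2] − [0].
The 6×15 boundary matrix has rank 5 and Smith normal form diag(1,1,1,1,1).

∂_2: C_2 → C_1 acts by ∂[p,q,r] = [q,r] − [p,r] + [p,q]. For instance
  ∂[2,3,5] = [3,5] − [2,5] + [2,3],
  ∂[1,4,5] = [4,5] − [1,5] + [1,4].
The resulting 15×10 matrix has rank 10, and its Smith normal form has invariant factors (1,1,1,1,1,1,1,1,1,2).

Computing H_k = (kernel of ∂_k) / (image of ∂_{k+1}):

  H_0: rank C_0 − rank ∂_1 = 6 − 5 = 1, and the invariant factors of ∂_1 are all 1, so H_0 = Z.

(K is a triangulation of the real projective plane RP^2.)

H_0 = Z.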